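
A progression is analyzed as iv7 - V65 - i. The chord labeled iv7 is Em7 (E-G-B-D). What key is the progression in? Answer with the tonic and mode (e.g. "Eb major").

The chord Em7 is a minor seventh chord rooted on E; its label is iv7.
If E is scale degree 4 and the mode makes that degree carry a minor seventh chord, the tonic is B and the mode is minor.

B minor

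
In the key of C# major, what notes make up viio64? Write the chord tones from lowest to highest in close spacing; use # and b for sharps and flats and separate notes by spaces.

F# B# D#

In C# major, the seventh degree is B#, and the diatonic chord built there is a diminished triad.
That chord is spelled B#-D#-F#.
The figured bass 64 indicates second inversion, placing the fifth (F#) in the bass: F#-B#-D#.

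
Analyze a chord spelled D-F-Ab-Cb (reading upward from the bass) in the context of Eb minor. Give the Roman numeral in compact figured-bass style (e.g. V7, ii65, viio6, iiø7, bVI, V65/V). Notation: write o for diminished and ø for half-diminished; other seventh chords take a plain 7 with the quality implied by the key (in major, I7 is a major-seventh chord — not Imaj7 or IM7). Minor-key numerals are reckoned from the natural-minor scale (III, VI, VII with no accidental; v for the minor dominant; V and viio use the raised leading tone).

Stacked in thirds the chord is D-F-Ab-Cb: a fully diminished seventh chord on D.
In Eb minor, D is the leading tone; the diatonic fully diminished seventh chord there is viio7.

viio7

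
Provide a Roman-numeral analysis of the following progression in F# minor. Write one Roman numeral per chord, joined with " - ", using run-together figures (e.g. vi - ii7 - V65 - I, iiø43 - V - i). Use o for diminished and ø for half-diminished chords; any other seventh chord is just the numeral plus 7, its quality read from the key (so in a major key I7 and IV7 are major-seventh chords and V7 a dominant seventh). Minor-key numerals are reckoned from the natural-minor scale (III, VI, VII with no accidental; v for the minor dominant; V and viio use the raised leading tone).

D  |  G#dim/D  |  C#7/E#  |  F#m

VI - iio64 - V65 - i

D: major triad on D = scale degree 6 → VI.
G#dim/D: diminished triad on G# = scale degree 2 → iio64.
C#7/E# has root C#, degree 5 in F# minor, so V65.
F#m: root F# is the tonic; minor triad there is i.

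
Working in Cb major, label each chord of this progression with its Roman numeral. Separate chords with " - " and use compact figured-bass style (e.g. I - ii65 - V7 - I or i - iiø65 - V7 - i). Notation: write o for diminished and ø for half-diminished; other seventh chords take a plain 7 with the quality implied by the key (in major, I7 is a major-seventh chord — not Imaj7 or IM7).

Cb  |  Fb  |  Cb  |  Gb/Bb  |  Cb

I - IV - I - V6 - I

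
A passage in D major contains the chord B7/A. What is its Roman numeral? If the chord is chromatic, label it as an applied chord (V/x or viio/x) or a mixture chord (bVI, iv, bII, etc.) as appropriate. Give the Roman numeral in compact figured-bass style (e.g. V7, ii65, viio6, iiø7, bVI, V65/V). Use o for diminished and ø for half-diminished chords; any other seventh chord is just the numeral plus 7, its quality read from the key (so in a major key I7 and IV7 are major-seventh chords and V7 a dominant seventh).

V42/ii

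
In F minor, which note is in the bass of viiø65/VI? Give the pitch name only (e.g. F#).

The applied chord viiø65/VI is rooted on C: C-Eb-Gb-Bb.
The figure 65 means first inversion — the third is in the bass.

Eb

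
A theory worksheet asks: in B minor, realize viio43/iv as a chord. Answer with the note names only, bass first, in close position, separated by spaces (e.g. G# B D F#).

A C D# F#

viio43/iv is a secondary leading-tone chord. The target iv is E in B minor; the applied chord is rooted a semitone below, on D#.
Building a fully diminished seventh chord on D# gives D#-F#-A-C.
The figured bass 43 indicates second inversion, placing the fifth (A) in the bass: A-C-D#-F#.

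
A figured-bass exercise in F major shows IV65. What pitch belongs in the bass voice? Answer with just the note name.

D

IV in F major has root Bb; the chord is Bb-D-F-A.
The figure 65 means first inversion — the third is in the bass.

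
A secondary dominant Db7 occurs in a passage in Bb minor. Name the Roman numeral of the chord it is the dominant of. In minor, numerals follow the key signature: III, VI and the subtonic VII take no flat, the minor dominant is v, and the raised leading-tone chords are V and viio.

The chord is a dominant seventh chord on Db.
A dominant resolves down a perfect fifth: Db → Gb. In Bb minor, Gb is scale degree 6, i.e. VI.

VI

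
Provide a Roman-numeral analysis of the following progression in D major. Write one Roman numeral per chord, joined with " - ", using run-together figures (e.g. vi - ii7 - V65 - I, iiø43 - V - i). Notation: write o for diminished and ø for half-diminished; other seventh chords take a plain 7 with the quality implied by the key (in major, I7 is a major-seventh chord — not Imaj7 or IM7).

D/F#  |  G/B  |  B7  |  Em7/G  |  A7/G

I6 - IV6 - V7/ii - ii65 - V42

D/F#: major triad on D = scale degree 1 → I6.
G/B: major triad on G = scale degree 4 → IV6.
B7: chromatic; B is V of ii, so V7/ii.
Em7/G: root E is the supertonic; minor seventh chord there is ii65.
A7/G: root A is the dominant; dominant seventh chord there is V42.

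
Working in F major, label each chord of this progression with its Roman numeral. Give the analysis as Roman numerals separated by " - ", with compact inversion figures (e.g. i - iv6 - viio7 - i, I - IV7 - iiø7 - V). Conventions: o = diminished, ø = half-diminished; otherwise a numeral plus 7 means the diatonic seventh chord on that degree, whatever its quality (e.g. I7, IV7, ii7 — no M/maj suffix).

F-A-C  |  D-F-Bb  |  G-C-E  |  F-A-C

I - IV6 - V64 - I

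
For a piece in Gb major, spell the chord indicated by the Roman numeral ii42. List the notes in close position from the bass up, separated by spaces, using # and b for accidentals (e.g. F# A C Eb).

Gb Ab Cb Eb

In Gb major, scale degree 2 is Ab, and the diatonic chord built there is a minor seventh chord.
Stacking thirds from Ab gives Ab-Cb-Eb-Gb.
With the 42 figure the chord is in third inversion; from the bass Gb upward in close position it reads Gb-Ab-Cb-Eb.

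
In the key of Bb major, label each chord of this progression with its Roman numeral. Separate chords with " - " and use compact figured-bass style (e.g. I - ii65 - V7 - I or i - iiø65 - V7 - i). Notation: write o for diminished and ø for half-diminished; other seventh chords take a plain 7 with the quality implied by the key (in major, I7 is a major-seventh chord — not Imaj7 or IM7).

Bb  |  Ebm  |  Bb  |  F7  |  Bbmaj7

I - iv - I - V7 - I7

Bb: major triad on Bb = scale degree 1 → I.
Ebm: minor triad on Eb — chromatic; iv (borrowed from the parallel minor).
Bb: major triad on Bb = scale degree 1 → I.
F7 has root F, degree 5 in Bb major, so V7.
Bbmaj7: major seventh chord on Bb = scale degree 1 → I7.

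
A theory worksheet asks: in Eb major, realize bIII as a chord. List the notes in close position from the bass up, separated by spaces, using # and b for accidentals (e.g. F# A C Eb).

Gb Bb Db

bIII is a major triad on the lowered third degree, borrowed from the parallel minor. In Eb major that root is Gb.
So the chord is Gb-Bb-Db.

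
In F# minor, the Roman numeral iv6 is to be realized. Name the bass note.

iv in F# minor has root B; the chord is B-D-F#.
The figure 6 means first inversion — the third is in the bass.

D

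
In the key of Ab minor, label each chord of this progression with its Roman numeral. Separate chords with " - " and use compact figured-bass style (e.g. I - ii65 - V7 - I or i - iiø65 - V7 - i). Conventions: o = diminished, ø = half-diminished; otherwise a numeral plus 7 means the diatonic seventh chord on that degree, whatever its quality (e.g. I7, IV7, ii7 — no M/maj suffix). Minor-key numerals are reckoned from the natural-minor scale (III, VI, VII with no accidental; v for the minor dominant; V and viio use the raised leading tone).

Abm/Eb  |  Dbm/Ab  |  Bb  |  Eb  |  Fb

i64 - iv64 - V/V - V - VI

Abm/Eb has root Ab, degree 1 in Ab minor, so i64.
Dbm/Ab: root Db is the subdominant; minor triad there is iv64.
Bb: chromatic; Bb is V of V, so V/V.
Eb has root Eb, degree 5 in Ab minor, so V.
Fb: root Fb is the submediant; major triad there is VI.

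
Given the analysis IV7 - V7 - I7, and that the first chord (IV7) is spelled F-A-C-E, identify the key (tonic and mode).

IV7 is given as F-A-C-E — a major seventh chord with root F.
If F is scale degree 4 and the mode makes that degree carry a major seventh chord, the tonic is C and the mode is major.

C major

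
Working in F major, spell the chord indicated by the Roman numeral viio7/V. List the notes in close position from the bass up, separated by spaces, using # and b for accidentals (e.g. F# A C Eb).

B D F Ab

viio7/V is a secondary leading-tone chord. The target V is C in F major; the applied chord is rooted a semitone below, on B.
Building a fully diminished seventh chord on B gives B-D-F-Ab.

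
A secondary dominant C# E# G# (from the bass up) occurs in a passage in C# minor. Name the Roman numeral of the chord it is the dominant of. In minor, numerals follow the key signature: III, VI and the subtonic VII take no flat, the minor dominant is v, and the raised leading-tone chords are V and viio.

The chord is a major triad on C#.
A dominant resolves down a perfect fifth: C# → F#. In C# minor, F# is scale degree 4, i.e. iv.

iv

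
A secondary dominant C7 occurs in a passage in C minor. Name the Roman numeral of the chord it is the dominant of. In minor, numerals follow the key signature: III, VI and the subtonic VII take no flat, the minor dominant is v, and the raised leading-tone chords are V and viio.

iv

The chord is a dominant seventh chord on C.
A dominant resolves down a perfect fifth: C → F. In C minor, F is scale degree 4, i.e. iv.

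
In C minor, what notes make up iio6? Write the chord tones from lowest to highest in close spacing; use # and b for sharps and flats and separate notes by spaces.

F Ab D

In C minor, the supertonic is D, and the diatonic chord built there is a diminished triad.
That chord is spelled D-F-Ab.
The figured bass 6 indicates first inversion, placing the third (F) in the bass: F-Ab-D.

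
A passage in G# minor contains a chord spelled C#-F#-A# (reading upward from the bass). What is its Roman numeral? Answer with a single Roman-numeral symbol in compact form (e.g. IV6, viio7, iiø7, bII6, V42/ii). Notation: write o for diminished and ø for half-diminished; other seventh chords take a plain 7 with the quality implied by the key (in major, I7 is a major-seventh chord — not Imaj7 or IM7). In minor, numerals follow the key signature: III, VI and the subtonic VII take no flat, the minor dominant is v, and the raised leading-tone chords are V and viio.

VII64

Stacked in thirds the chord is F#-A#-C#: a major triad on F#.
In G# minor, F# is the subtonic; the diatonic major triad there is VII.
With C# in the bass the chord is in second inversion, so the figured bass is 64.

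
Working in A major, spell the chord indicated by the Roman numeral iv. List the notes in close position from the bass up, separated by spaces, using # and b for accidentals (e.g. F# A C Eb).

D F A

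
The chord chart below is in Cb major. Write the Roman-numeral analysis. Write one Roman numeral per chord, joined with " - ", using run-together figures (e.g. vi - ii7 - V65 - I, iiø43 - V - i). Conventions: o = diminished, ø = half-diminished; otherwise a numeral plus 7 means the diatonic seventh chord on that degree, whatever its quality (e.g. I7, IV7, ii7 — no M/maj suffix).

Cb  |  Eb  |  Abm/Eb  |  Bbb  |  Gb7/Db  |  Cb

I - V/vi - vi64 - bVII - V43 - I

Cb: root Cb is the tonic; major triad there is I.
Eb is the secondary dominant of vi (major triad on Eb): V/vi.
Abm/Eb: root Ab is the submediant; minor triad there is vi64.
Bbb: Bbb with this quality isn't in the key; it's bVII, borrowed from the parallel minor.
Gb7/Db: dominant seventh chord on Gb = scale degree 5 → V43.
Cb: root Cb is the tonic; major triad there is I.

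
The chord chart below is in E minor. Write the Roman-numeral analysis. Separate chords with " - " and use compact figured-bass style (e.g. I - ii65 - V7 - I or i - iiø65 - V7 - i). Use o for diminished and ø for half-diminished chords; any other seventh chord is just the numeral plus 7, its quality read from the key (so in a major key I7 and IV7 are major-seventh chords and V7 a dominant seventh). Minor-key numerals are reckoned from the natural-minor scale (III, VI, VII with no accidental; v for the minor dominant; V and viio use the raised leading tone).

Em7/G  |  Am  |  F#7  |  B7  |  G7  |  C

i65 - iv - V7/V - V7 - V7/VI - VI

Em7/G has root E, degree 1 in E minor, so i65.
Am: root A is the subdominant; minor triad there is iv.
F#7: chromatic; F# is V of V, so V7/V.
B7 has root B, degree 5 in E minor, so V7.
G7: chromatic; G is V of VI, so V7/VI.
C has root C, degree 6 in E minor, so VI.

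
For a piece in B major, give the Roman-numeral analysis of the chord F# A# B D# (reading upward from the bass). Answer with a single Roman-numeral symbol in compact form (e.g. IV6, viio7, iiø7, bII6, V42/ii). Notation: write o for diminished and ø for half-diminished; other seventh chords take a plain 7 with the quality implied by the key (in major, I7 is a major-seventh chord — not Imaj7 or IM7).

I43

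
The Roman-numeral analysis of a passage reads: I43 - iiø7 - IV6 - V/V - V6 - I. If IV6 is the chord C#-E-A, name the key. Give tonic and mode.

The chord A/C# is a major triad rooted on A; its label is IV6.
Counting down 3 scale steps from A places the tonic on E; a major triad on degree 4 is diatonic only in major.

E major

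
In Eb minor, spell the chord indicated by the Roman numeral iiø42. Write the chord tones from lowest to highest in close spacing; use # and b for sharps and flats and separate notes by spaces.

Eb F Ab Cb

In Eb minor, scale degree 2 is F, and the diatonic chord built there is a half-diminished seventh chord.
Stacking thirds from F gives F-Ab-Cb-Eb.
The figured bass 42 indicates third inversion, placing the seventh (Eb) in the bass: Eb-F-Ab-Cb.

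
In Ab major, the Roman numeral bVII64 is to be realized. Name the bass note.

Db

bVII in Ab major has root Gb; the chord is Gb-Bb-Db.
The figure 64 means second inversion — the fifth is in the bass.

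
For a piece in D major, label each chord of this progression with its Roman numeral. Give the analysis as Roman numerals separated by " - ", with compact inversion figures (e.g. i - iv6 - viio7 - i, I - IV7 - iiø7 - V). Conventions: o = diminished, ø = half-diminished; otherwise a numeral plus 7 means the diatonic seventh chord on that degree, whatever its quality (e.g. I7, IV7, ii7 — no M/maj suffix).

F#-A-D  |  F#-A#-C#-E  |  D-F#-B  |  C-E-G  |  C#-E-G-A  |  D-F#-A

I6 - V7/vi - vi6 - bVII - V65 - I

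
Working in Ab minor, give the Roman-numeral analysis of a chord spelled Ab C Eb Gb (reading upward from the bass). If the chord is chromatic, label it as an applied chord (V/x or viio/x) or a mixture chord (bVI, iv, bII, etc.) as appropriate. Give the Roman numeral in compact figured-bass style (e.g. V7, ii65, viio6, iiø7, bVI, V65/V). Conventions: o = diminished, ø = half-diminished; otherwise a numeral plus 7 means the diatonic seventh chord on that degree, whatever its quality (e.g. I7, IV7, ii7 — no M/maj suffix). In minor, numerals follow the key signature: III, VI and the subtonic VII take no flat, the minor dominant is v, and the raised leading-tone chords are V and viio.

V7/iv

Stacked in thirds the chord is Ab-C-Eb-Gb: a dominant seventh chord on Ab.
Ab is not a diatonic chord root with this quality in Ab minor, but it lies a perfect fifth above Db (iv), so the chord functions as an applied dominant of iv.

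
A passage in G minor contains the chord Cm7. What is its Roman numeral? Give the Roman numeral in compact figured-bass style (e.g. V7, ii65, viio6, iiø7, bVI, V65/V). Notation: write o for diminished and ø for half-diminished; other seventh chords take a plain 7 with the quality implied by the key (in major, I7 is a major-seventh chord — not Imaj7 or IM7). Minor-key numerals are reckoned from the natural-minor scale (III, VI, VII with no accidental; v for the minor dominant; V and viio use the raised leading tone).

iv7

Stacked in thirds the chord is C-Eb-G-Bb: a minor seventh chord on C.
In G minor, C is the subdominant; the diatonic minor seventh chord there is iv7.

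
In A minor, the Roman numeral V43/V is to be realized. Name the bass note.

F#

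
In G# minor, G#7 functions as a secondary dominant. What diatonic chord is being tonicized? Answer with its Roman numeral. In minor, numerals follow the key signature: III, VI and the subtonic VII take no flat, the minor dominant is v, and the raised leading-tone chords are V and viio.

The chord is a dominant seventh chord on G#.
A dominant resolves down a perfect fifth: G# → C#. In G# minor, C# is scale degree 4, i.e. iv.

iv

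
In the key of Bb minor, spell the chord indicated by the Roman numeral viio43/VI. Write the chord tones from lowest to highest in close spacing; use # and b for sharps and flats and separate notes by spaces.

Cb Ebb F Ab

viio43/VI is a secondary leading-tone chord. The target VI is Gb in Bb minor; the applied chord is rooted a semitone below, on F.
Building a fully diminished seventh chord on F gives F-Ab-Cb-Ebb.
With the 43 figure the chord is in second inversion; from the bass Cb upward in close position it reads Cb-Ebb-F-Ab.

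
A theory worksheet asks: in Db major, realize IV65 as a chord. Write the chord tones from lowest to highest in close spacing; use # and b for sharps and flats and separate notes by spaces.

Bb Db F Gb

The numeral's case and figure indicate a major seventh chord. In Db major its root, the fourth degree, is Gb.
Stacking thirds from Gb gives Gb-Bb-Db-F.
The figured bass 65 indicates first inversion, placing the third (Bb) in the bass: Bb-Db-F-Gb.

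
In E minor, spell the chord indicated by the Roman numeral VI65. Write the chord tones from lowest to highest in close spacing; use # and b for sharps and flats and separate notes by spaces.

E G B C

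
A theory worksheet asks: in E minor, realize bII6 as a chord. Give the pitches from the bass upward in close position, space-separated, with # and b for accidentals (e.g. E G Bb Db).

A C F

bII6 is the Neapolitan sixth — a major triad on the lowered second degree, here in its customary first inversion. In E minor that root is F.
So the chord is F-A-C, a major triad.
With the 6 figure the chord is in first inversion; from the bass A upward in close position it reads A-C-F.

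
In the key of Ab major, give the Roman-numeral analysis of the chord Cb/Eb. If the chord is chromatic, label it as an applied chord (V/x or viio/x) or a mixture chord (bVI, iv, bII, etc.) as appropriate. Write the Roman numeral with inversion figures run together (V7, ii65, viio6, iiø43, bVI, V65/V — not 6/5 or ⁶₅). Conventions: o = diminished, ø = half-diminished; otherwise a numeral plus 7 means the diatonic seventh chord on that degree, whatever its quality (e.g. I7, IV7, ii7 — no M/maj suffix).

The pitches Cb-Eb-Gb form a major triad rooted on Cb.
Cb is the lowered third degree of Ab major (diatonic 3 would be C). This is a major triad on the lowered third degree, borrowed from the parallel minor.
With Eb in the bass the chord is in first inversion, so the figured bass is 6.

bIII6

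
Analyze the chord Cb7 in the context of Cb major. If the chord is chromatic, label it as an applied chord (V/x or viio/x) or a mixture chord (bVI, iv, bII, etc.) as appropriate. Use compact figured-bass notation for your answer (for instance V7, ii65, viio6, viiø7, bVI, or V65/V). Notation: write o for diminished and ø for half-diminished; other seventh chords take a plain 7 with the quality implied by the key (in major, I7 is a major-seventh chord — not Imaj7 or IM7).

Stacked in thirds the chord is Cb-Eb-Gb-Bbb: a dominant seventh chord on Cb.
Cb is not a diatonic chord root with this quality in Cb major, but it lies a perfect fifth above Fb (IV), so the chord functions as an applied dominant of IV.

V7/IV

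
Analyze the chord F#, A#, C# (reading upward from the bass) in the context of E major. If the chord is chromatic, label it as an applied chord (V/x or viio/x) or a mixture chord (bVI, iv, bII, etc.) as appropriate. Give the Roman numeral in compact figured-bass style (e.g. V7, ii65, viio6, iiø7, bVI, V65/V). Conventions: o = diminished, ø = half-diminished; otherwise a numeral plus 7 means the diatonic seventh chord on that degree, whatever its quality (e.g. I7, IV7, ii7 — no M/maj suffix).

The pitches F#-A#-C# form a major triad rooted on F#.
F# is not a diatonic chord root with this quality in E major, but it lies a perfect fifth above B (V), so the chord functions as an applied dominant of V.

V/V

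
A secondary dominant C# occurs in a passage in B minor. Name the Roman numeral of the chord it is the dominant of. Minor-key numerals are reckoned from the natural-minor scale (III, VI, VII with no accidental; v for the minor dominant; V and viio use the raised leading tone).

The chord is a major triad on C#.
A dominant resolves down a perfect fifth: C# → F#. In B minor, F# is scale degree 5, i.e. V.

V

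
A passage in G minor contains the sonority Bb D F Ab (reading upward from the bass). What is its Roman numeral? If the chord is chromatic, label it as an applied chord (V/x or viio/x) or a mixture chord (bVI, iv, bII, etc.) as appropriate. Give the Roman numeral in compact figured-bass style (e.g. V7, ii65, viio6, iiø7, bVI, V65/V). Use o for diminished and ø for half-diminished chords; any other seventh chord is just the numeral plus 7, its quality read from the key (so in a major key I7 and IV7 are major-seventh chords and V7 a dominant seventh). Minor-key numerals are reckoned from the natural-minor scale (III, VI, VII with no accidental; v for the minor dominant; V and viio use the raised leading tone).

Stacked in thirds the chord is Bb-D-F-Ab: a dominant seventh chord on Bb.
Bb is not a diatonic chord root with this quality in G minor, but it lies a perfect fifth above Eb (VI), so the chord functions as an applied dominant of VI.

V7/VI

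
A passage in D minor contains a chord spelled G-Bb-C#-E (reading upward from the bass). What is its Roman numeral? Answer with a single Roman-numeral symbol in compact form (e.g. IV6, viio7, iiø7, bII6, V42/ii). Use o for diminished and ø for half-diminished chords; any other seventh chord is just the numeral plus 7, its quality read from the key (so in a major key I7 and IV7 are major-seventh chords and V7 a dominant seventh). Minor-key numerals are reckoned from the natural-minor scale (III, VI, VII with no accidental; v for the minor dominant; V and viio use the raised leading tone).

viio43

Stacked in thirds the chord is C#-E-G-Bb: a fully diminished seventh chord on C#.
In D minor, C# is the leading tone; the diatonic fully diminished seventh chord there is viio7.
With G in the bass the chord is in second inversion, so the figured bass is 43.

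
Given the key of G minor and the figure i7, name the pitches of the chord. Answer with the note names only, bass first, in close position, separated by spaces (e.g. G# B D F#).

In G minor, the tonic is G, and the diatonic chord built there is a minor seventh chord.
Stacking thirds from G gives G-Bb-D-F.

G Bb D F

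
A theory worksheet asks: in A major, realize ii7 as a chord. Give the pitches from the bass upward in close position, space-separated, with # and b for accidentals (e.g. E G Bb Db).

B D F# A

The numeral's case and figure indicate a minor seventh chord. In A major its root, the second degree, is B.
That chord is spelled B-D-F#-A.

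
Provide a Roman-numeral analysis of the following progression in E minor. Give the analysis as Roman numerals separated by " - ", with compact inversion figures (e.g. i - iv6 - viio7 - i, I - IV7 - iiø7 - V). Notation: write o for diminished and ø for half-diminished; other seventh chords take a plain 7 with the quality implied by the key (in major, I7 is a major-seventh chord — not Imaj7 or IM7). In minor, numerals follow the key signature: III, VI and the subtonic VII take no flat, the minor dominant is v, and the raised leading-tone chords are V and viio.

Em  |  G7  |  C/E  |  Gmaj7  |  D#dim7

i - V7/VI - VI6 - III7 - viio7

Em has root E, degree 1 in E minor, so i.
G7: chromatic; G is V of VI, so V7/VI.
C/E: major triad on C = scale degree 6 → VI6.
Gmaj7: root G is the mediant; major seventh chord there is III7.
D#dim7 has root D#, degree 7 in E minor, so viio7.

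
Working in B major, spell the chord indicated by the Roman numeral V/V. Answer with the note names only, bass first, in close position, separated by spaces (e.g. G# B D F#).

C# E# G#

The slash means an applied dominant: we want the dominant of V. In B major, V is F# major, and its dominant is built on C#.
Building a major triad on C# gives C#-E#-G#.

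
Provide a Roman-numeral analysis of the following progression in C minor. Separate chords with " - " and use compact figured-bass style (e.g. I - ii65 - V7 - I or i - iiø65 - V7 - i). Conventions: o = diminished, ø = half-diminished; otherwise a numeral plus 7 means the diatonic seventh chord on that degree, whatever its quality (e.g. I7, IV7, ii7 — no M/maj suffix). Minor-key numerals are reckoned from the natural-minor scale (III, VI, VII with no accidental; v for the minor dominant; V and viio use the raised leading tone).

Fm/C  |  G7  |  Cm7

Fm/C has root F, degree 4 in C minor, so iv64.
G7 has root G, degree 5 in C minor, so V7.
Cm7: root C is the tonic; minor seventh chord there is i7.

iv64 - V7 - i7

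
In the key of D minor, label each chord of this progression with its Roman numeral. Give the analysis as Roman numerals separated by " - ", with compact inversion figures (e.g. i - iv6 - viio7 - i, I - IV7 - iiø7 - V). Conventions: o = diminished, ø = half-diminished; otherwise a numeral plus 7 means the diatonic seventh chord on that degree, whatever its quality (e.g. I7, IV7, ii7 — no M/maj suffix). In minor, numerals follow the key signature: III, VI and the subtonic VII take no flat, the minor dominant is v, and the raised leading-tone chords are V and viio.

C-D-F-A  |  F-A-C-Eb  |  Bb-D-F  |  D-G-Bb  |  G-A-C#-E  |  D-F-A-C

C-D-F-A: root D is the tonic; minor seventh chord there is i42.
F-A-C-Eb is the secondary dominant of VI (dominant seventh chord on F): V7/VI.
Bb-D-F: major triad on Bb = scale degree 6 → VI.
D-G-Bb: minor triad on G = scale degree 4 → iv64.
G-A-C#-E: root A is the dominant; dominant seventh chord there is V42.
D-F-A-C: root D is the tonic; minor seventh chord there is i7.

i42 - V7/VI - VI - iv64 - V42 - i7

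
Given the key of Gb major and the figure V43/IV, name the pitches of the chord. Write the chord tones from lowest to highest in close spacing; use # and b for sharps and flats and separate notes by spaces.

V43/IV is a secondary dominant — the dominant seventh of IV. IV in Gb major is Cb, so the applied chord's root is Gb, a perfect fifth above.
Building a dominant seventh chord on Gb gives Gb-Bb-Db-Fb.
With the 43 figure the chord is in second inversion; from the bass Db upward in close position it reads Db-Fb-Gb-Bb.

Db Fb Gb Bb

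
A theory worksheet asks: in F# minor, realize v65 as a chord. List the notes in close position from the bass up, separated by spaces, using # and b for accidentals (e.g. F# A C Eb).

E G# B C#

In F# minor, the fifth degree is C#, and the diatonic chord built there is a minor seventh chord.
That chord is spelled C#-E-G#-B.
With the 65 figure the chord is in first inversion; from the bass E upward in close position it reads E-G#-B-C#.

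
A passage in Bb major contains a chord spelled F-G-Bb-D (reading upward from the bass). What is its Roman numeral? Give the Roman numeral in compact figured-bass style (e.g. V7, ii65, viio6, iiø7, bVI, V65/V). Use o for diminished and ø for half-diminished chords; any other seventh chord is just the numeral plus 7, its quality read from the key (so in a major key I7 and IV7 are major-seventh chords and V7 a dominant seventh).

Stacked in thirds the chord is G-Bb-D-F: a minor seventh chord on G.
G is scale degree 6 in Bb major, and a minor seventh chord on that degree is written vi7.
With F in the bass the chord is in third inversion, so the figured bass is 42.

vi42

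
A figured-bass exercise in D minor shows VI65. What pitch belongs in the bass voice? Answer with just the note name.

D

VI in D minor has root Bb; the chord is Bb-D-F-A.
The figure 65 means first inversion — the third is in the bass.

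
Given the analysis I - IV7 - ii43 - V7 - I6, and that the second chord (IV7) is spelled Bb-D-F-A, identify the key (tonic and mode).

The anchor chord is a major seventh chord on Bb, labeled IV7.
If Bb is scale degree 4 and the mode makes that degree carry a major seventh chord, the tonic is F and the mode is major.

F major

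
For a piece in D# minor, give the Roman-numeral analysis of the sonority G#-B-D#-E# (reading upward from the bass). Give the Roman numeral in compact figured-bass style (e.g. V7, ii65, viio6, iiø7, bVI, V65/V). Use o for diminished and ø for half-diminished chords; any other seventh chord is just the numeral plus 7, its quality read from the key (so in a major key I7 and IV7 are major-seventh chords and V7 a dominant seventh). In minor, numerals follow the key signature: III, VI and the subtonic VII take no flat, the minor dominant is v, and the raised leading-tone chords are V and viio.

iiø65

The pitches E#-G#-B-D# form a half-diminished seventh chord rooted on E#.
In D# minor, E# is the supertonic; the diatonic half-diminished seventh chord there is iiø7.
With G# in the bass the chord is in first inversion, so the figured bass is 65.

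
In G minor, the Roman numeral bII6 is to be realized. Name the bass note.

bII in G minor has root Ab; the chord is Ab-C-Eb.
The figure 6 means first inversion — the third is in the bass.

C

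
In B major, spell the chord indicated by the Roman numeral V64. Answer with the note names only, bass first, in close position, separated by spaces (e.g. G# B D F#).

The numeral's case and figure indicate a major triad. In B major its root, the fifth degree, is F#.
That chord is spelled F#-A#-C#.
With the 64 figure the chord is in second inversion; from the bass C# upward in close position it reads C#-F#-A#.

C# F# A#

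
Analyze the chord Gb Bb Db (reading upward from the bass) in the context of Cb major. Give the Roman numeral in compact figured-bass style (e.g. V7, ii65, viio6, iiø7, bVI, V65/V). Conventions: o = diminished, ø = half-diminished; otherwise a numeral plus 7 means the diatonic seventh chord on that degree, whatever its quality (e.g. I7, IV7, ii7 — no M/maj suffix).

V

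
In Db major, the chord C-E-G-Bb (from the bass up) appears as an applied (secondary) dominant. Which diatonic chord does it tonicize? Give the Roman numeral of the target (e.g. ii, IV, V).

iii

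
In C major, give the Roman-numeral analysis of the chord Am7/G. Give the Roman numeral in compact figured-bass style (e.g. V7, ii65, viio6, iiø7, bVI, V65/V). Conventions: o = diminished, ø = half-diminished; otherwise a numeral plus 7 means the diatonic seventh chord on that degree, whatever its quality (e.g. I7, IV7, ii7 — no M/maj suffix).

Stacked in thirds the chord is A-C-E-G: a minor seventh chord on A.
In C major, A is the submediant; the diatonic minor seventh chord there is vi7.
With G in the bass the chord is in third inversion, so the figured bass is 42.

vi42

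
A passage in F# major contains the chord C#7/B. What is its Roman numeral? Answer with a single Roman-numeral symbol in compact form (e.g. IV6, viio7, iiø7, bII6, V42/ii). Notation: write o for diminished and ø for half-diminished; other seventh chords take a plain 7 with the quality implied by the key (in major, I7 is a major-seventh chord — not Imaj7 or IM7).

Stacked in thirds the chord is C#-E#-G#-B: a dominant seventh chord on C#.
C# is scale degree 5 in F# major, and a dominant seventh chord on that degree is written V7.
With B in the bass the chord is in third inversion, so the figured bass is 42.

V42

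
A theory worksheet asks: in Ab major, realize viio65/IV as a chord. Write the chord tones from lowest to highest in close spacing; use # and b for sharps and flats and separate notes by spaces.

viio65/IV is a secondary leading-tone chord. The target IV is Db in Ab major; the applied chord is rooted a semitone below, on C.
Building a fully diminished seventh chord on C gives C-Eb-Gb-Bbb.
The figured bass 65 indicates first inversion, placing the third (Eb) in the bass: Eb-Gb-Bbb-C.

Eb Gb Bbb C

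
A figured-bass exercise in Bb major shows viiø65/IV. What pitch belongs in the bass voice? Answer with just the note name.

The applied chord viiø65/IV is rooted on D: D-F-Ab-C.
The figure 65 means first inversion — the third is in the bass.

F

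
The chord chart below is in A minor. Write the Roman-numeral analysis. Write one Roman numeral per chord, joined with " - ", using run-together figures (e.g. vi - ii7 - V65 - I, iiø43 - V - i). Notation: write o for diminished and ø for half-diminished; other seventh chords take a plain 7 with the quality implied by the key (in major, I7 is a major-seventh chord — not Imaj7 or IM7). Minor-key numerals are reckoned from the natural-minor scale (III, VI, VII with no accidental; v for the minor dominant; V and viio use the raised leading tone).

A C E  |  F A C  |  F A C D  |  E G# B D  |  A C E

i - VI - iv65 - V7 - i

A-C-E has root A, degree 1 in A minor, so i.
F-A-C has root F, degree 6 in A minor, so VI.
F-A-C-D has root D, degree 4 in A minor, so iv65.
E-G#-B-D has root E, degree 5 in A minor, so V7.
A-C-E has root A, degree 1 in A minor, so i.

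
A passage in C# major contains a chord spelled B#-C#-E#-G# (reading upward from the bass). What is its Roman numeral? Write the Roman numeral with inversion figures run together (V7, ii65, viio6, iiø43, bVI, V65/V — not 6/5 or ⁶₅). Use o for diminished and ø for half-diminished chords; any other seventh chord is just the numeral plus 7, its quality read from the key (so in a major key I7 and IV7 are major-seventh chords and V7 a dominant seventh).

I42

The pitches C#-E#-G#-B# form a major seventh chord rooted on C#.
In C# major, C# is the tonic; the diatonic major seventh chord there is I7.
With B# in the bass the chord is in third inversion, so the figured bass is 42.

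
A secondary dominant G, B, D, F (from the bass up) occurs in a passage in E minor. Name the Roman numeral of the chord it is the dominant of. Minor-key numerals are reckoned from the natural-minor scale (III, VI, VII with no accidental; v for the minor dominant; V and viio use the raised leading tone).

VI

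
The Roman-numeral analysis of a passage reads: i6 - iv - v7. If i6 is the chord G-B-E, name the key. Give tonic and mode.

E minor

i6 is given as G-B-E — a minor triad with root E.
If E is scale degree 1 and the mode makes that degree carry a minor triad, the tonic is E and the mode is minor.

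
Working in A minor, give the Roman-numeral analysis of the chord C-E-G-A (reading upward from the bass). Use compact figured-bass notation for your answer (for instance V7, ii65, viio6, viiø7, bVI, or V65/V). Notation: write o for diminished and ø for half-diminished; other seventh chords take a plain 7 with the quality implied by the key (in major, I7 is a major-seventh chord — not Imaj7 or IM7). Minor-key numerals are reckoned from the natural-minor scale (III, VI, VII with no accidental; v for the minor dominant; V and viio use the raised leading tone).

i65

Stacked in thirds the chord is A-C-E-G: a minor seventh chord on A.
A is scale degree 1 in A minor, and a minor seventh chord on that degree is written i7.
With C in the bass the chord is in first inversion, so the figured bass is 65.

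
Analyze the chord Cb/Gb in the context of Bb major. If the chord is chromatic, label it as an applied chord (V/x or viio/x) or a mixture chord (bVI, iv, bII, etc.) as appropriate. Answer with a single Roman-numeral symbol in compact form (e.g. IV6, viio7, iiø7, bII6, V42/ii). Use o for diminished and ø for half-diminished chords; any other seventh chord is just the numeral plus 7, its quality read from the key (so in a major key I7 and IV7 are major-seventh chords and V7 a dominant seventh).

bII64

The pitches Cb-Eb-Gb form a major triad rooted on Cb.
Cb is the lowered second degree of Bb major (diatonic 2 would be C). This is the Neapolitan chord — a major triad on the lowered second degree.
With Gb in the bass the chord is in second inversion, so the figured bass is 64.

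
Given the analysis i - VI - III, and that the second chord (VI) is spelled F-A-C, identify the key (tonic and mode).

VI is given as F-A-C — a major triad with root F.
Counting down 5 scale steps from F places the tonic on A; a major triad on degree 6 is diatonic only in minor.

A minor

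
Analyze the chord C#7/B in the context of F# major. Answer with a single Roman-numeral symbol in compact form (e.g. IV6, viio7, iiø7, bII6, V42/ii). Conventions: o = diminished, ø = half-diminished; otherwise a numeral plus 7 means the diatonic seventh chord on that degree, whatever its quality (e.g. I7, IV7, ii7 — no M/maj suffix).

V42

Stacked in thirds the chord is C#-E#-G#-B: a dominant seventh chord on C#.
In F# major, C# is the dominant; the diatonic dominant seventh chord there is V7.
With B in the bass the chord is in third inversion, so the figured bass is 42.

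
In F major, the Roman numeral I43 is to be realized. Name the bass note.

I in F major has root F; the chord is F-A-C-E.
The figure 43 means second inversion — the fifth is in the bass.

C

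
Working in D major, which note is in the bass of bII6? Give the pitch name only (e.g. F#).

G

bII in D major has root Eb; the chord is Eb-G-Bb.
The figure 6 means first inversion — the third is in the bass.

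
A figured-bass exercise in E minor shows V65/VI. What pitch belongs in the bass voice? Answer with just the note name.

The applied chord V65/VI is rooted on G: G-B-D-F.
The figure 65 means first inversion — the third is in the bass.

B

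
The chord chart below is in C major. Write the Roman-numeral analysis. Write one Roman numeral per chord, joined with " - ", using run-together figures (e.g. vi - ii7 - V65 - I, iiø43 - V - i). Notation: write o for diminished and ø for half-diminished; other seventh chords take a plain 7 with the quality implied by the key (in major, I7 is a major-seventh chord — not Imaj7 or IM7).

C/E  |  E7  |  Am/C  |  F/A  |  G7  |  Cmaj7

I6 - V7/vi - vi6 - IV6 - V7 - I7

C/E has root C, degree 1 in C major, so I6.
E7: a dominant seventh chord on E, the applied dominant of vi → V7/vi.
Am/C: minor triad on A = scale degree 6 → vi6.
F/A has root F, degree 4 in C major, so IV6.
G7 has root G, degree 5 in C major, so V7.
Cmaj7 has root C, degree 1 in C major, so I7.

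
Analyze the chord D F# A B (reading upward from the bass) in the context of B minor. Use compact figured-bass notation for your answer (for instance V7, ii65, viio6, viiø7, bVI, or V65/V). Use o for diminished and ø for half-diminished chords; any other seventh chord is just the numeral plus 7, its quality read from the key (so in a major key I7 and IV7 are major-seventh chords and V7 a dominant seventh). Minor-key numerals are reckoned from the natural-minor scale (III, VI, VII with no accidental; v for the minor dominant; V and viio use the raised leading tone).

i65

Stacked in thirds the chord is B-D-F#-A: a minor seventh chord on B.
B is scale degree 1 in B minor, and a minor seventh chord on that degree is written i7.
With D in the bass the chord is in first inversion, so the figured bass is 65.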